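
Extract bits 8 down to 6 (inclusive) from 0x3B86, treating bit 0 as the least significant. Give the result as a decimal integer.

v = 11101110000110
Shift right by 6: 11101110
Mask low 3 bits: 110 = 6

6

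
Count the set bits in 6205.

7

6205 = 1100000111101
Count the 1s: 1 + 1 + 1 + 1 + 1 + 1 + 1 = 7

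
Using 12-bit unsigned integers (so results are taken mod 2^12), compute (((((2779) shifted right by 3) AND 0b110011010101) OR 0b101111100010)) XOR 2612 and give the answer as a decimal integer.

455

2779 = 101011011011
→ shifted right by 3 → 000101011011 = 347
0b110011010101 = 110011010101
→ AND → 000001010001 = 81
0b101111100010 = 101111100010
→ OR → 101111110011 = 3059
2612 = 101000110100
→ XOR → 000111000111 = 455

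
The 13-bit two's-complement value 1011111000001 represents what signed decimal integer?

pattern = 1011111000001 (MSB is 1 ⇒ negative)
Invert: 0100000111110, add 1 → 0100000111111 = 2111, so the value is -2111.
(Equivalently: 6081 - 2^13 = 6081 - 8192 = -2111.)

-2111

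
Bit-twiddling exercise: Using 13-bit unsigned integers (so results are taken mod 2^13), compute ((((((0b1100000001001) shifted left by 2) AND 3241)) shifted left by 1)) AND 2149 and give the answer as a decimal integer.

64

0b1100000001001 = 1100000001001
→ shifted left by 2 (mod 2^13) → 0000000100100 = 36
3241 = 0110010101001
→ AND → 0000000100000 = 32
→ shifted left by 1 (mod 2^13) → 0000001000000 = 64
2149 = 0100001100101
→ AND → 0000001000000 = 64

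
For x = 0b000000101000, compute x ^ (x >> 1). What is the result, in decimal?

x = 101000 = 40
x>>1 = 010100
XOR  = 111100 = 60
(x ^ (x >> 1) gives the standard binary-reflected Gray code of x.)

60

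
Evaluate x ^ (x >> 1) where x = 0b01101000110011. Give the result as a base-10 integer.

x = 1101000110011 = 6707
x>>1 = 0110100011001
XOR  = 1011100101010 = 5930
(x ^ (x >> 1) gives the standard binary-reflected Gray code of x.)

5930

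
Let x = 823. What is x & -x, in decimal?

1

x = 1100110111 = 823
-x (two's complement) = …0011001001
AND   = 0000000001 = 1
(x & -x isolates the lowest set bit of x.)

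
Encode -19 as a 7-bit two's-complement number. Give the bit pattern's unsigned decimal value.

109

19 in 7 bits: 0010011
Invert: 1101100
Add 1:  1101101 = 109
(Check: 2^7 - 19 = 128 - 19 = 109.)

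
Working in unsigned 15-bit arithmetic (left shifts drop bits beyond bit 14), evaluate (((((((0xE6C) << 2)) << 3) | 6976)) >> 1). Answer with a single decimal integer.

12256

0xE6C = 000111001101100
→ << 2 (mod 2^15) → 011100110110000 = 14768
→ << 3 (mod 2^15) → 100110110000000 = 19840
6976 = 001101101000000
→ | → 101111111000000 = 24512
→ >> 1 → 010111111100000 = 12256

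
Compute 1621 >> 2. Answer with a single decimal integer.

405

1621 = 11001010101
shift right by 2 → 00110010101 = 405
(equivalently, floor(1621 / 4))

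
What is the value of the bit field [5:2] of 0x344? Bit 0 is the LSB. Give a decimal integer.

1

v = 001101000100
Shift right by 2: 0011010001
Mask low 4 bits: 0001 = 1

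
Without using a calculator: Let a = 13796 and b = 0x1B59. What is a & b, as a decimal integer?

4416

13796 = 11010111100100
0x1B59 = 01101101011001
AND → 01000101000000 = 4416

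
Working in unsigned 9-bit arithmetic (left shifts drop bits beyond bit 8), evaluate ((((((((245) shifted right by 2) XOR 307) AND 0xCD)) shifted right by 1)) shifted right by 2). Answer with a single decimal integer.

1

245 = 011110101
→ shifted right by 2 → 000111101 = 61
307 = 100110011
→ XOR → 100001110 = 270
0xCD = 011001101
→ AND → 000001100 = 12
→ shifted right by 1 → 000000110 = 6
→ shifted right by 2 → 000000001 = 1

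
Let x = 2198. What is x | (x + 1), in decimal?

x = 100010010110 = 2198
x + 1 = 100010010111
OR    = 100010010111 = 2199
(x | (x + 1) sets the lowest cleared bit.)

2199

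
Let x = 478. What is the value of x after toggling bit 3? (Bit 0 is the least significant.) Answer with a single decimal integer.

470

x = 0111011110
bit 3 is currently 1; toggle it via x ^ (1 << 3) = x ^ 8
→ 0111010110 = 470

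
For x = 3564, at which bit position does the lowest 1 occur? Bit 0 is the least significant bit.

3564 = 110111101100
Trailing zeros: 2, so the lowest set bit is bit 2 (value 4).

2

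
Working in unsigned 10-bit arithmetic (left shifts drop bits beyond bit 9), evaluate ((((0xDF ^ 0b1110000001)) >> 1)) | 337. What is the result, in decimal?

511

0xDF = 0011011111
0b1110000001 = 1110000001
→ ^ → 1101011110 = 862
→ >> 1 → 0110101111 = 431
337 = 0101010001
→ | → 0111111111 = 511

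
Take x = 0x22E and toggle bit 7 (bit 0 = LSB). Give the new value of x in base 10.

686

x = 001000101110
bit 7 is currently 0; toggle it via x ^ (1 << 7) = x ^ 128
→ 001010101110 = 686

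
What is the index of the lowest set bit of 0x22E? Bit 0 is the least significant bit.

1

0x22E = 1000101110
Trailing zeros: 1, so the lowest set bit is bit 1 (value 2).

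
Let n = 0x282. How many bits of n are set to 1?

3

0x282 = 1010000010
Count the 1s: 1 + 1 + 1 = 3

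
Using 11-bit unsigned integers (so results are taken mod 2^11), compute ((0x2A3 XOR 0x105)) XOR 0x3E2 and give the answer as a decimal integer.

68

0x2A3 = 01010100011
0x105 = 00100000101
→ XOR → 01110100110 = 934
0x3E2 = 01111100010
→ XOR → 00001000100 = 68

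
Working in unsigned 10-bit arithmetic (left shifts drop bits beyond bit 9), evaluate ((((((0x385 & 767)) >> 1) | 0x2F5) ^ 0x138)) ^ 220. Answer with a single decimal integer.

0x385 = 1110000101
767 = 1011111111
→ & → 1010000101 = 645
→ >> 1 → 0101000010 = 322
0x2F5 = 1011110101
→ | → 1111110111 = 1015
0x138 = 0100111000
→ ^ → 1011001111 = 719
220 = 0011011100
→ ^ → 1000010011 = 531

531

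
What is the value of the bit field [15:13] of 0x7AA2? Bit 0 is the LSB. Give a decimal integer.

3

v = 0111101010100010
Shift right by 13: 011
Mask low 3 bits: 011 = 3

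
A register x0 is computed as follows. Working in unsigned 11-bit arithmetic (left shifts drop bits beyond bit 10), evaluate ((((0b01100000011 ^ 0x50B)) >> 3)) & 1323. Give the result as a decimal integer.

0b01100000011 = 01100000011
0x50B = 10100001011
→ ^ → 11000001000 = 1544
→ >> 3 → 00011000001 = 193
1323 = 10100101011
→ & → 00000000001 = 1

1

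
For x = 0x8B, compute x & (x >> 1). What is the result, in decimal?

1

x = 10001011 = 139
x>>1 = 01000101
AND  = 00000001 = 1
(x & (x >> 1) has a 1 wherever x has two consecutive 1 bits.)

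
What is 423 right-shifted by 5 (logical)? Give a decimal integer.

13

423 = 110100111
shift right by 5 → 000001101 = 13
(equivalently, floor(423 / 32))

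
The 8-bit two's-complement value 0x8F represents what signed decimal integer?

-113

pattern = 10001111 (MSB is 1 ⇒ negative)
Invert: 01110000, add 1 → 01110001 = 113, so the value is -113.
(Equivalently: 143 - 2^8 = 143 - 256 = -113.)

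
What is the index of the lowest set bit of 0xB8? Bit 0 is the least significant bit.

3

0xB8 = 10111000
Trailing zeros: 3, so the lowest set bit is bit 3 (value 8).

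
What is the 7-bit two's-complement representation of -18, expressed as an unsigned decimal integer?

18 in 7 bits: 0010010
Invert: 1101101
Add 1:  1101110 = 110
(Check: 2^7 - 18 = 128 - 18 = 110.)

110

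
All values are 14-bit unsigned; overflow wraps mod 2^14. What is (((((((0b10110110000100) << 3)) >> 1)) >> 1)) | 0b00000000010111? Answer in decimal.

2847

0b10110110000100 = 10110110000100
→ << 3 (mod 2^14) → 10110000100000 = 11296
→ >> 1 → 01011000010000 = 5648
→ >> 1 → 00101100001000 = 2824
0b00000000010111 = 00000000010111
→ | → 00101100011111 = 2847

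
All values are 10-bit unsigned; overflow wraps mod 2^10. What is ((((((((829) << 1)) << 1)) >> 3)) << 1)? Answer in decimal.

60

829 = 1100111101
→ << 1 (mod 2^10) → 1001111010 = 634
→ << 1 (mod 2^10) → 0011110100 = 244
→ >> 3 → 0000011110 = 30
→ << 1 (mod 2^10) → 0000111100 = 60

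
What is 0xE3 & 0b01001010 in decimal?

0xE3 = 11100011
b = 01001010
AND → 01000010 = 66

66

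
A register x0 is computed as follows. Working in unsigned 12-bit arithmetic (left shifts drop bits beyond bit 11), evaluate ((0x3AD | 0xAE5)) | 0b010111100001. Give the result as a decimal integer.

4077

0x3AD = 001110101101
0xAE5 = 101011100101
→ | → 101111101101 = 3053
0b010111100001 = 010111100001
→ | → 111111101101 = 4077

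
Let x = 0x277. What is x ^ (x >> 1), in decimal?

x = 1001110111 = 631
x>>1 = 0100111011
XOR  = 1101001100 = 844
(x ^ (x >> 1) gives the standard binary-reflected Gray code of x.)

844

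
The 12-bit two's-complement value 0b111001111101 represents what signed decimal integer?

-387

pattern = 111001111101 (MSB is 1 ⇒ negative)
Invert: 000110000010, add 1 → 000110000011 = 387, so the value is -387.
(Equivalently: 3709 - 2^12 = 3709 - 4096 = -387.)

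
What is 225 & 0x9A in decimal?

128

225 = 11100001
0x9A = 10011010
AND → 10000000 = 128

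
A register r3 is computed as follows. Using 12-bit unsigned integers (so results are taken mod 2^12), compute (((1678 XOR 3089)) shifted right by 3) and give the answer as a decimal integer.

1678 = 011010001110
3089 = 110000010001
→ XOR → 101010011111 = 2719
→ shifted right by 3 → 000101010011 = 339

339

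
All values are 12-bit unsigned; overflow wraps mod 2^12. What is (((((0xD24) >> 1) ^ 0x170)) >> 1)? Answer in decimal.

0xD24 = 110100100100
→ >> 1 → 011010010010 = 1682
0x170 = 000101110000
→ ^ → 011111100010 = 2018
→ >> 1 → 001111110001 = 1009

1009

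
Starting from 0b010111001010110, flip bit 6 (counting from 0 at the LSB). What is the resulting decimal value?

x = 010111001010110
bit 6 is currently 1; toggle it via x ^ (1 << 6) = x ^ 64
→ 010111000010110 = 11798

11798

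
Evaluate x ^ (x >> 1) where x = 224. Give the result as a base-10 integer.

144

x = 11100000 = 224
x>>1 = 01110000
XOR  = 10010000 = 144
(x ^ (x >> 1) gives the standard binary-reflected Gray code of x.)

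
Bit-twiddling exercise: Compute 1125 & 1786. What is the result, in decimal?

1120

1125 = 10001100101
1786 = 11011111010
AND → 10001100000 = 1120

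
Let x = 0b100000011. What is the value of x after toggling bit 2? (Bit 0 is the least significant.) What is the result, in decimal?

x = 100000011
bit 2 is currently 0; toggle it via x ^ (1 << 2) = x ^ 4
→ 100000111 = 263

263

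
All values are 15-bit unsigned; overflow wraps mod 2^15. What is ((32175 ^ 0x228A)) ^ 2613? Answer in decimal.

21776

32175 = 111110110101111
0x228A = 010001010001010
→ ^ → 101111100100101 = 24357
2613 = 000101000110101
→ ^ → 101010100010000 = 21776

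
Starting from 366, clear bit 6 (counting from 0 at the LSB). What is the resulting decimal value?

302

x = 0101101110
bit 6 is currently 1; clear it via x & ~(1 << 6) = x & ~64
→ 0100101110 = 302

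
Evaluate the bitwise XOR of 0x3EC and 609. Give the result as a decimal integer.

0x3EC = 1111101100
609 = 1001100001
XOR → 0110001101 = 397

397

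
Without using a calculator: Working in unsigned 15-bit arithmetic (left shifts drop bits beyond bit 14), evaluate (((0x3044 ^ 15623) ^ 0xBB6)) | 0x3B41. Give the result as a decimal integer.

16373

0x3044 = 011000001000100
15623 = 011110100000111
→ ^ → 000110101000011 = 3395
0xBB6 = 000101110110110
→ ^ → 000011011110101 = 1781
0x3B41 = 011101101000001
→ | → 011111111110101 = 16373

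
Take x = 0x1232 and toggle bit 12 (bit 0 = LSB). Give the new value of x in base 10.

x = 001001000110010
bit 12 is currently 1; toggle it via x ^ (1 << 12) = x ^ 4096
→ 000001000110010 = 562

562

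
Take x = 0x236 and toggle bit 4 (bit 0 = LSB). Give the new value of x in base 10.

550

x = 01000110110
bit 4 is currently 1; toggle it via x ^ (1 << 4) = x ^ 16
→ 01000100110 = 550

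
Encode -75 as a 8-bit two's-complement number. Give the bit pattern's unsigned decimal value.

75 in 8 bits: 01001011
Invert: 10110100
Add 1:  10110101 = 181
(Check: 2^8 - 75 = 256 - 75 = 181.)

181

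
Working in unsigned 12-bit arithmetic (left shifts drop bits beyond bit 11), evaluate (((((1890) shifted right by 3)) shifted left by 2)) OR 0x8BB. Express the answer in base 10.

1890 = 011101100010
→ shifted right by 3 → 000011101100 = 236
→ shifted left by 2 (mod 2^12) → 001110110000 = 944
0x8BB = 100010111011
→ OR → 101110111011 = 3003

3003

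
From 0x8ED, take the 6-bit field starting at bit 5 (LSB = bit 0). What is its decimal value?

v = 100011101101
Shift right by 5: 1000111
Mask low 6 bits: 000111 = 7

7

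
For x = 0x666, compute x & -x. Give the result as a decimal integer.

x = 11001100110 = 1638
-x (two's complement) = …00110011010
AND   = 00000000010 = 2
(x & -x isolates the lowest set bit of x.)

2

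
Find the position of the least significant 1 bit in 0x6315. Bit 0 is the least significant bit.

0

0x6315 = 110001100010101
Trailing zeros: 0, so the lowest set bit is bit 0 (value 1).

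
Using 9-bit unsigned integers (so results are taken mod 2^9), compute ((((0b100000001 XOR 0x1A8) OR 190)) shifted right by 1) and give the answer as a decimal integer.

0b100000001 = 100000001
0x1A8 = 110101000
→ XOR → 010101001 = 169
190 = 010111110
→ OR → 010111111 = 191
→ shifted right by 1 → 001011111 = 95

95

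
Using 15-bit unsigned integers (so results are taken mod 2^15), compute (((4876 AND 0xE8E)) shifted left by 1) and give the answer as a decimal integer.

4876 = 001001100001100
0xE8E = 000111010001110
→ AND → 000001000001100 = 524
→ shifted left by 1 (mod 2^15) → 000010000011000 = 1048

1048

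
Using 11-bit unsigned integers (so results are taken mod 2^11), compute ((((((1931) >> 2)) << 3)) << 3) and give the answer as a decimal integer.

1931 = 11110001011
→ >> 2 → 00111100010 = 482
→ << 3 (mod 2^11) → 11100010000 = 1808
→ << 3 (mod 2^11) → 00010000000 = 128

128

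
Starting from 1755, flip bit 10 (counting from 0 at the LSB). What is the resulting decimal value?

731

x = 11011011011
bit 10 is currently 1; toggle it via x ^ (1 << 10) = x ^ 1024
→ 01011011011 = 731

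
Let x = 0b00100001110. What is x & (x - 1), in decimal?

268

x = 100001110 = 270
x - 1 = 100001101
AND   = 100001100 = 268
(x & (x - 1) clears the lowest set bit of x.)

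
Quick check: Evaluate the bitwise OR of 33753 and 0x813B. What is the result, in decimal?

33753 = 1000001111011001
0x813B = 1000000100111011
 OR → 1000001111111011 = 33787

33787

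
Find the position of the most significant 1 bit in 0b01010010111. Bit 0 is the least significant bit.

0b01010010111 = 1010010111
The topmost 1 is at position 9 (since 2^9 = 512 ≤ 663 < 1024).

9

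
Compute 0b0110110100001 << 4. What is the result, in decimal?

55824

x = 0000110110100001
shift left by 4 → 1101101000010000 = 55824
(equivalently, 3489 × 2^4 = 3489 × 16)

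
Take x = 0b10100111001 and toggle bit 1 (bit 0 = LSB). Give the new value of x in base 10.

x = 10100111001
bit 1 is currently 0; toggle it via x ^ (1 << 1) = x ^ 2
→ 10100111011 = 1339

1339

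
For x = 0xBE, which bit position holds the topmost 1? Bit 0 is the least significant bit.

0xBE = 10111110
The topmost 1 is at position 7 (since 2^7 = 128 ≤ 190 < 256).

7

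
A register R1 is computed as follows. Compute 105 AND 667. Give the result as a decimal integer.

105 = 0001101001
667 = 1010011011
AND → 0000001001 = 9

9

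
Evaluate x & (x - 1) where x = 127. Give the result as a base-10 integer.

126

x = 1111111 = 127
x - 1 = 1111110
AND   = 1111110 = 126
(x & (x - 1) clears the lowest set bit of x.)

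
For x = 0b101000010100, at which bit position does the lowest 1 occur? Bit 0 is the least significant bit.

2

0b101000010100 = 101000010100
Trailing zeros: 2, so the lowest set bit is bit 2 (value 4).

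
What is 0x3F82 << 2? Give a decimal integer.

0x3F82 = 0011111110000010
shift left by 2 → 1111111000001000 = 65032
(equivalently, 16258 × 2^2 = 16258 × 4)

65032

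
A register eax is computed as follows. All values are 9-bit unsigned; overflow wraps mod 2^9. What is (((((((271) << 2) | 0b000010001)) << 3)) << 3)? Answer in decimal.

320

271 = 100001111
→ << 2 (mod 2^9) → 000111100 = 60
0b000010001 = 000010001
→ | → 000111101 = 61
→ << 3 (mod 2^9) → 111101000 = 488
→ << 3 (mod 2^9) → 101000000 = 320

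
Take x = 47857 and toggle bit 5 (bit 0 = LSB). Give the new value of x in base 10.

x = 1011101011110001
bit 5 is currently 1; toggle it via x ^ (1 << 5) = x ^ 32
→ 1011101011010001 = 47825

47825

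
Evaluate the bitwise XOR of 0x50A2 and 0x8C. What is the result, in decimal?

20526

0x50A2 = 101000010100010
0x8C = 000000010001100
XOR → 101000000101110 = 20526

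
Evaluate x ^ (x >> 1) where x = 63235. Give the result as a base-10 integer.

35970

x = 1111011100000011 = 63235
x>>1 = 0111101110000001
XOR  = 1000110010000010 = 35970
(x ^ (x >> 1) gives the standard binary-reflected Gray code of x.)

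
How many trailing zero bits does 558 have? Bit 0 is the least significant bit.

1

558 = 1000101110
Trailing zeros: 1, so the lowest set bit is bit 1 (value 2).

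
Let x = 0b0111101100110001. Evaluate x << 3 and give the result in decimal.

252296

x = 000111101100110001
shift left by 3 → 111101100110001000 = 252296
(equivalently, 31537 × 2^3 = 31537 × 8)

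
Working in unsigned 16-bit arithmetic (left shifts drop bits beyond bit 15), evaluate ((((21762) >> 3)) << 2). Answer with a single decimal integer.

21762 = 0101010100000010
→ >> 3 → 0000101010100000 = 2720
→ << 2 (mod 2^16) → 0010101010000000 = 10880

10880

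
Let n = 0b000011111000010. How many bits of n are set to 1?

6

n = 11111000010
Count the 1s: 1 + 1 + 1 + 1 + 1 + 1 = 6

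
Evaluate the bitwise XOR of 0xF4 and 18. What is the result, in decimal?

230

0xF4 = 11110100
18 = 00010010
XOR → 11100110 = 230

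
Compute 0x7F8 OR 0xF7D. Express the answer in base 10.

0x7F8 = 011111111000
0xF7D = 111101111101
 OR → 111111111101 = 4093

4093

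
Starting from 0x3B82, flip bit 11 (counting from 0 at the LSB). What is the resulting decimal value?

13186

x = 11101110000010
bit 11 is currently 1; toggle it via x ^ (1 << 11) = x ^ 2048
→ 11001110000010 = 13186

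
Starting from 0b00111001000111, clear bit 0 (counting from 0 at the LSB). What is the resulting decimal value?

x = 00111001000111
bit 0 is currently 1; clear it via x & ~(1 << 0) = x & ~1
→ 00111001000110 = 3654

3654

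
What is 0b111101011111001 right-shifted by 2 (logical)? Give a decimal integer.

7870

x = 111101011111001
shift right by 2 → 001111010111110 = 7870
(equivalently, floor(31481 / 4))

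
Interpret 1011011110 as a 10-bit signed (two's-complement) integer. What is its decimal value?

pattern = 1011011110 (MSB is 1 ⇒ negative)
Invert: 0100100001, add 1 → 0100100010 = 290, so the value is -290.
(Equivalently: 734 - 2^10 = 734 - 1024 = -290.)

-290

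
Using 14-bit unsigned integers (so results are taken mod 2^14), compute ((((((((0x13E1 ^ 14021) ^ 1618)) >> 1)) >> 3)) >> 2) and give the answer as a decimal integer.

141

0x13E1 = 01001111100001
14021 = 11011011000101
→ ^ → 10010100100100 = 9508
1618 = 00011001010010
→ ^ → 10001101110110 = 9078
→ >> 1 → 01000110111011 = 4539
→ >> 3 → 00001000110111 = 567
→ >> 2 → 00000010001101 = 141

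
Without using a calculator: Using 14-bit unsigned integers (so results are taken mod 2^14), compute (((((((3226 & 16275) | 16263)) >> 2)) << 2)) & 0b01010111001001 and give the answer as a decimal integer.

5504

3226 = 00110010011010
16275 = 11111110010011
→ & → 00110010010010 = 3218
16263 = 11111110000111
→ | → 11111110010111 = 16279
→ >> 2 → 00111111100101 = 4069
→ << 2 (mod 2^14) → 11111110010100 = 16276
0b01010111001001 = 01010111001001
→ & → 01010110000000 = 5504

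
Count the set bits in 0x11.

0x11 = 10001
Count the 1s: 1 + 1 = 2

2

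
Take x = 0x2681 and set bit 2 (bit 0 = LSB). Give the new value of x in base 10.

9861

x = 10011010000001
bit 2 is currently 0; set it via x | (1 << 2) = x | 4
→ 10011010000101 = 9861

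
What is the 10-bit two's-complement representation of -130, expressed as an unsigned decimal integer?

130 in 10 bits: 0010000010
Invert: 1101111101
Add 1:  1101111110 = 894
(Check: 2^10 - 130 = 1024 - 130 = 894.)

894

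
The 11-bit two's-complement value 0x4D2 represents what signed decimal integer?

pattern = 10011010010 (MSB is 1 ⇒ negative)
Invert: 01100101101, add 1 → 01100101110 = 814, so the value is -814.
(Equivalently: 1234 - 2^11 = 1234 - 2048 = -814.)

-814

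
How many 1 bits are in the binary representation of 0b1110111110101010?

11

n = 1110111110101010
Count the 1s: 1 + 1 + 1 + 1 + 1 + 1 + 1 + 1 + 1 + 1 + 1 = 11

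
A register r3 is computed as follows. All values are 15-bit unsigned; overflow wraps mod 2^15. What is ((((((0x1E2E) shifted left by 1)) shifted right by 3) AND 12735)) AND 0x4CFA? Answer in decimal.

0x1E2E = 001111000101110
→ shifted left by 1 (mod 2^15) → 011110001011100 = 15452
→ shifted right by 3 → 000011110001011 = 1931
12735 = 011000110111111
→ AND → 000000110001011 = 395
0x4CFA = 100110011111010
→ AND → 000000010001010 = 138

138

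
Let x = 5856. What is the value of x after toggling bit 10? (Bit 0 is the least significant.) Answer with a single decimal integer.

x = 1011011100000
bit 10 is currently 1; toggle it via x ^ (1 << 10) = x ^ 1024
→ 1001011100000 = 4832

4832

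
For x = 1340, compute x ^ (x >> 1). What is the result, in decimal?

x = 10100111100 = 1340
x>>1 = 01010011110
XOR  = 11110100010 = 1954
(x ^ (x >> 1) gives the standard binary-reflected Gray code of x.)

1954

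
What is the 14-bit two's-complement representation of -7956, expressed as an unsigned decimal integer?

8428

7956 in 14 bits: 01111100010100
Invert: 10000011101011
Add 1:  10000011101100 = 8428
(Check: 2^14 - 7956 = 16384 - 7956 = 8428.)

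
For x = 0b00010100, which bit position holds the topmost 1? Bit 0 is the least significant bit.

4

0b00010100 = 10100
The topmost 1 is at position 4 (since 2^4 = 16 ≤ 20 < 32).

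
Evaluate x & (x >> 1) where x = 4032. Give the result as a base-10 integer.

1984

x = 111111000000 = 4032
x>>1 = 011111100000
AND  = 011111000000 = 1984
(x & (x >> 1) has a 1 wherever x has two consecutive 1 bits.)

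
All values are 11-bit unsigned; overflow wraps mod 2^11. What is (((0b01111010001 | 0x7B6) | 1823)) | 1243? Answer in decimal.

2047

0b01111010001 = 01111010001
0x7B6 = 11110110110
→ | → 11111110111 = 2039
1823 = 11100011111
→ | → 11111111111 = 2047
1243 = 10011011011
→ | → 11111111111 = 2047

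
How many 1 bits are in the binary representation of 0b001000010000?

n = 1000010000
Count the 1s: 1 + 1 = 2

2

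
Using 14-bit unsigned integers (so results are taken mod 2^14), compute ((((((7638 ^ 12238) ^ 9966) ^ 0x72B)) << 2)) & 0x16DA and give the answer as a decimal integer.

1616

7638 = 01110111010110
12238 = 10111111001110
→ ^ → 11001000011000 = 12824
9966 = 10011011101110
→ ^ → 01010011110110 = 5366
0x72B = 00011100101011
→ ^ → 01001111011101 = 5085
→ << 2 (mod 2^14) → 00111101110100 = 3956
0x16DA = 01011011011010
→ & → 00011001010000 = 1616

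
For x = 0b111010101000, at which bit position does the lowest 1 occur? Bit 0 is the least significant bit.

0b111010101000 = 111010101000
Trailing zeros: 3, so the lowest set bit is bit 3 (value 8).

3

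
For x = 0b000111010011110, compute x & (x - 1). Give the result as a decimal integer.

3740

x = 111010011110 = 3742
x - 1 = 111010011101
AND   = 111010011100 = 3740
(x & (x - 1) clears the lowest set bit of x.)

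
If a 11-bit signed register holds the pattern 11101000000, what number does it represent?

-192

pattern = 11101000000 (MSB is 1 ⇒ negative)
Invert: 00010111111, add 1 → 00011000000 = 192, so the value is -192.
(Equivalently: 1856 - 2^11 = 1856 - 2048 = -192.)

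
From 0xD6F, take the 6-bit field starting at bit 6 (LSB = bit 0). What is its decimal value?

53

v = 110101101111
Shift right by 6: 110101
Mask low 6 bits: 110101 = 53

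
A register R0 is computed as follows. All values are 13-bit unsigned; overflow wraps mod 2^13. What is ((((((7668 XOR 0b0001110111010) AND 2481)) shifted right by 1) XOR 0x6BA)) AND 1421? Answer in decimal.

136

7668 = 1110111110100
0b0001110111010 = 0001110111010
→ XOR → 1111001001110 = 7758
2481 = 0100110110001
→ AND → 0100000000000 = 2048
→ shifted right by 1 → 0010000000000 = 1024
0x6BA = 0011010111010
→ XOR → 0001010111010 = 698
1421 = 0010110001101
→ AND → 0000010001000 = 136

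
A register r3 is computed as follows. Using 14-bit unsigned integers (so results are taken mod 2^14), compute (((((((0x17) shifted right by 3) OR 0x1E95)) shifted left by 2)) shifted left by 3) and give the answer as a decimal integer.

4832

0x17 = 00000000010111
→ shifted right by 3 → 00000000000010 = 2
0x1E95 = 01111010010101
→ OR → 01111010010111 = 7831
→ shifted left by 2 (mod 2^14) → 11101001011100 = 14940
→ shifted left by 3 (mod 2^14) → 01001011100000 = 4832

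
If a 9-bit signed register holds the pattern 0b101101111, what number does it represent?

-145

pattern = 101101111 (MSB is 1 ⇒ negative)
Invert: 010010000, add 1 → 010010001 = 145, so the value is -145.
(Equivalently: 367 - 2^9 = 367 - 512 = -145.)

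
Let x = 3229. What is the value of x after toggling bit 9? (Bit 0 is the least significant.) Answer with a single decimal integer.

3741

x = 0110010011101
bit 9 is currently 0; toggle it via x ^ (1 << 9) = x ^ 512
→ 0111010011101 = 3741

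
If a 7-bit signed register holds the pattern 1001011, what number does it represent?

-53

pattern = 1001011 (MSB is 1 ⇒ negative)
Invert: 0110100, add 1 → 0110101 = 53, so the value is -53.
(Equivalently: 75 - 2^7 = 75 - 128 = -53.)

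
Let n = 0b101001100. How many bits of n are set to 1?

n = 101001100
Count the 1s: 1 + 1 + 1 + 1 = 4

4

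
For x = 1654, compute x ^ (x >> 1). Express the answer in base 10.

1357

x = 11001110110 = 1654
x>>1 = 01100111011
XOR  = 10101001101 = 1357
(x ^ (x >> 1) gives the standard binary-reflected Gray code of x.)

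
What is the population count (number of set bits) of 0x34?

3

0x34 = 110100
Count the 1s: 1 + 1 + 1 = 3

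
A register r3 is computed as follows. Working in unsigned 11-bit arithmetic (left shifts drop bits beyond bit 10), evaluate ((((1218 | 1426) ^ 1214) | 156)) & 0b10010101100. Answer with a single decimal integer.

172

1218 = 10011000010
1426 = 10110010010
→ | → 10111010010 = 1490
1214 = 10010111110
→ ^ → 00101101100 = 364
156 = 00010011100
→ | → 00111111100 = 508
0b10010101100 = 10010101100
→ & → 00010101100 = 172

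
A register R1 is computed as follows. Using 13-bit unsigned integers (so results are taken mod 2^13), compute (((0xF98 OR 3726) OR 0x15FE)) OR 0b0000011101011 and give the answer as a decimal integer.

8191

0xF98 = 0111110011000
3726 = 0111010001110
→ OR → 0111110011110 = 3998
0x15FE = 1010111111110
→ OR → 1111111111110 = 8190
0b0000011101011 = 0000011101011
→ OR → 1111111111111 = 8191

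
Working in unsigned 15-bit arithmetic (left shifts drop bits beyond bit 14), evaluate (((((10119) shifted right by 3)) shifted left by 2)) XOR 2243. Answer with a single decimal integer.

10119 = 010011110000111
→ shifted right by 3 → 000010011110000 = 1264
→ shifted left by 2 (mod 2^15) → 001001111000000 = 5056
2243 = 000100011000011
→ XOR → 001101100000011 = 6915

6915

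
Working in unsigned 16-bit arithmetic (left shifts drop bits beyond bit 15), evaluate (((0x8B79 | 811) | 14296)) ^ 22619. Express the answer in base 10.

59296

0x8B79 = 1000101101111001
811 = 0000001100101011
→ | → 1000101101111011 = 35707
14296 = 0011011111011000
→ | → 1011111111111011 = 49147
22619 = 0101100001011011
→ ^ → 1110011110100000 = 59296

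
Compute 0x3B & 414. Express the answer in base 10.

26

0x3B = 000111011
414 = 110011110
AND → 000011010 = 26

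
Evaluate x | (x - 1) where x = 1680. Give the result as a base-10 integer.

x = 11010010000 = 1680
x - 1 = 11010001111
OR    = 11010011111 = 1695
(x | (x - 1) sets all bits below the lowest set bit.)

1695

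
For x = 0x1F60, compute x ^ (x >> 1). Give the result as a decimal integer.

4304

x = 1111101100000 = 8032
x>>1 = 0111110110000
XOR  = 1000011010000 = 4304
(x ^ (x >> 1) gives the standard binary-reflected Gray code of x.)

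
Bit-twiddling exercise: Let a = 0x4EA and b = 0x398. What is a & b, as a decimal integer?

0x4EA = 10011101010
0x398 = 01110011000
AND → 00010001000 = 136

136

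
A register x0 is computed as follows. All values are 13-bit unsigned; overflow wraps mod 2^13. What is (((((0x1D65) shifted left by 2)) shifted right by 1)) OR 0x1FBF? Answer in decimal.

8191

0x1D65 = 1110101100101
→ shifted left by 2 (mod 2^13) → 1010110010100 = 5524
→ shifted right by 1 → 0101011001010 = 2762
0x1FBF = 1111110111111
→ OR → 1111111111111 = 8191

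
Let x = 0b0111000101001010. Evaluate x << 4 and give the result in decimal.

x = 0000111000101001010
shift left by 4 → 1110001010010100000 = 464032
(equivalently, 29002 × 2^4 = 29002 × 16)

464032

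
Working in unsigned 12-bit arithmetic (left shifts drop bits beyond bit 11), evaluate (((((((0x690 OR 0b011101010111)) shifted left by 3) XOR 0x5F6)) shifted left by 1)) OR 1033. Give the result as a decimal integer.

1693

0x690 = 011010010000
0b011101010111 = 011101010111
→ OR → 011111010111 = 2007
→ shifted left by 3 (mod 2^12) → 111010111000 = 3768
0x5F6 = 010111110110
→ XOR → 101101001110 = 2894
→ shifted left by 1 (mod 2^12) → 011010011100 = 1692
1033 = 010000001001
→ OR → 011010011101 = 1693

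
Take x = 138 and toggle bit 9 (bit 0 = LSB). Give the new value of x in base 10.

x = 0010001010
bit 9 is currently 0; toggle it via x ^ (1 << 9) = x ^ 512
→ 1010001010 = 650

650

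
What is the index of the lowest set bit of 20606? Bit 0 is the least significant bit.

1

20606 = 101000001111110
Trailing zeros: 1, so the lowest set bit is bit 1 (value 2).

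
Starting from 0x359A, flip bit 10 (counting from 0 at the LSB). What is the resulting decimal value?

x = 11010110011010
bit 10 is currently 1; toggle it via x ^ (1 << 10) = x ^ 1024
→ 11000110011010 = 12698

12698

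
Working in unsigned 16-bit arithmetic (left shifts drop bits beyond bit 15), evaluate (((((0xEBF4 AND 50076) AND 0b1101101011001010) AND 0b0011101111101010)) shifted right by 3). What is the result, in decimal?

80

0xEBF4 = 1110101111110100
50076 = 1100001110011100
→ AND → 1100001110010100 = 50068
0b1101101011001010 = 1101101011001010
→ AND → 1100001010000000 = 49792
0b0011101111101010 = 0011101111101010
→ AND → 0000001010000000 = 640
→ shifted right by 3 → 0000000001010000 = 80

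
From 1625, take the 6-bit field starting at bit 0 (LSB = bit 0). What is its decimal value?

v = 011001011001
Shift right by 0: 011001011001
Mask low 6 bits: 011001 = 25

25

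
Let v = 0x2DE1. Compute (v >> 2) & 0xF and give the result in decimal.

v = 10110111100001
Shift right by 2: 101101111000
Mask low 4 bits: 1000 = 8

8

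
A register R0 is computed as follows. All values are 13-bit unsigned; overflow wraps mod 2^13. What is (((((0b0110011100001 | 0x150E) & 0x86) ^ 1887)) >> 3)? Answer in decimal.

0b0110011100001 = 0110011100001
0x150E = 1010100001110
→ | → 1110111101111 = 7663
0x86 = 0000010000110
→ & → 0000010000110 = 134
1887 = 0011101011111
→ ^ → 0011111011001 = 2009
→ >> 3 → 0000011111011 = 251

251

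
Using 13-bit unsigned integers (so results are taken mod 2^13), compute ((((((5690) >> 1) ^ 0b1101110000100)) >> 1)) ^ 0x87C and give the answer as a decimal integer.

5690 = 1011000111010
→ >> 1 → 0101100011101 = 2845
0b1101110000100 = 1101110000100
→ ^ → 1000010011001 = 4249
→ >> 1 → 0100001001100 = 2124
0x87C = 0100001111100
→ ^ → 0000000110000 = 48

48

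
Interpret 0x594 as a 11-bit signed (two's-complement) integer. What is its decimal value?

-620

pattern = 10110010100 (MSB is 1 ⇒ negative)
Invert: 01001101011, add 1 → 01001101100 = 620, so the value is -620.
(Equivalently: 1428 - 2^11 = 1428 - 2048 = -620.)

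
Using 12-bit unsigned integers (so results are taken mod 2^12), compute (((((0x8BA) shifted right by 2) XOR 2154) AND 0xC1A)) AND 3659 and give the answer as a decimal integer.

0x8BA = 100010111010
→ shifted right by 2 → 001000101110 = 558
2154 = 100001101010
→ XOR → 101001000100 = 2628
0xC1A = 110000011010
→ AND → 100000000000 = 2048
3659 = 111001001011
→ AND → 100000000000 = 2048

2048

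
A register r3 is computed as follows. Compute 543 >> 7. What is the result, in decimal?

543 = 1000011111
shift right by 7 → 0000000100 = 4
(equivalently, floor(543 / 128))

4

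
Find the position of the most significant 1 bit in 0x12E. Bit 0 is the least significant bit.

0x12E = 100101110
The topmost 1 is at position 8 (since 2^8 = 256 ≤ 302 < 512).

8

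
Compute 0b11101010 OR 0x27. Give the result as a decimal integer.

239

a = 11101010
0x27 = 00100111
 OR → 11101111 = 239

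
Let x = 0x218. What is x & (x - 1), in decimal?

x = 1000011000 = 536
x - 1 = 1000010111
AND   = 1000010000 = 528
(x & (x - 1) clears the lowest set bit of x.)

528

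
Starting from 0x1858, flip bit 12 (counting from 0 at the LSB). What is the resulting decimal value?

x = 1100001011000
bit 12 is currently 1; toggle it via x ^ (1 << 12) = x ^ 4096
→ 0100001011000 = 2136

2136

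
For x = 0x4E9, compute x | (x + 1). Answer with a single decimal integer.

x = 10011101001 = 1257
x + 1 = 10011101010
OR    = 10011101011 = 1259
(x | (x + 1) sets the lowest cleared bit.)

1259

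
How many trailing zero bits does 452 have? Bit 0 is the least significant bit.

2

452 = 111000100
Trailing zeros: 2, so the lowest set bit is bit 2 (value 4).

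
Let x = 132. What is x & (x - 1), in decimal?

x = 10000100 = 132
x - 1 = 10000011
AND   = 10000000 = 128
(x & (x - 1) clears the lowest set bit of x.)

128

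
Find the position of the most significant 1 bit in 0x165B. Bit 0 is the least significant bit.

0x165B = 1011001011011
The topmost 1 is at position 12 (since 2^12 = 4096 ≤ 5723 < 8192).

12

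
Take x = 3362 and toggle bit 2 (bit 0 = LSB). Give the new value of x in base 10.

3366

x = 0110100100010
bit 2 is currently 0; toggle it via x ^ (1 << 2) = x ^ 4
→ 0110100100110 = 3366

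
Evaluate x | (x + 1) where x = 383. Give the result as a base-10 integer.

511

x = 101111111 = 383
x + 1 = 110000000
OR    = 111111111 = 511
(x | (x + 1) sets the lowest cleared bit.)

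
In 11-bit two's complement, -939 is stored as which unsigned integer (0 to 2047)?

1109

939 in 11 bits: 01110101011
Invert: 10001010100
Add 1:  10001010101 = 1109
(Check: 2^11 - 939 = 2048 - 939 = 1109.)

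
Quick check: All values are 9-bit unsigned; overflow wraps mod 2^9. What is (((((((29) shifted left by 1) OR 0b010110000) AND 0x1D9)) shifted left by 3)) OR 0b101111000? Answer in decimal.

29 = 000011101
→ shifted left by 1 (mod 2^9) → 000111010 = 58
0b010110000 = 010110000
→ OR → 010111010 = 186
0x1D9 = 111011001
→ AND → 010011000 = 152
→ shifted left by 3 (mod 2^9) → 011000000 = 192
0b101111000 = 101111000
→ OR → 111111000 = 504

504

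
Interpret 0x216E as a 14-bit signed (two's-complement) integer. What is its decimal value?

pattern = 10000101101110 (MSB is 1 ⇒ negative)
Invert: 01111010010001, add 1 → 01111010010010 = 7826, so the value is -7826.
(Equivalently: 8558 - 2^14 = 8558 - 16384 = -7826.)

-7826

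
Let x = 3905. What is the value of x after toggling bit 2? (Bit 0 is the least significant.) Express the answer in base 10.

3909

x = 00111101000001
bit 2 is currently 0; toggle it via x ^ (1 << 2) = x ^ 4
→ 00111101000101 = 3909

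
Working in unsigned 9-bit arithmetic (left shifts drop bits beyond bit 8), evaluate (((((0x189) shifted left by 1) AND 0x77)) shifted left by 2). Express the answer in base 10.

72

0x189 = 110001001
→ shifted left by 1 (mod 2^9) → 100010010 = 274
0x77 = 001110111
→ AND → 000010010 = 18
→ shifted left by 2 (mod 2^9) → 001001000 = 72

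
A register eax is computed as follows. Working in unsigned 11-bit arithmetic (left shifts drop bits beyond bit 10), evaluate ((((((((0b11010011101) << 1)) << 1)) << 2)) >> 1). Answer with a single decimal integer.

232

0b11010011101 = 11010011101
→ << 1 (mod 2^11) → 10100111010 = 1338
→ << 1 (mod 2^11) → 01001110100 = 628
→ << 2 (mod 2^11) → 00111010000 = 464
→ >> 1 → 00011101000 = 232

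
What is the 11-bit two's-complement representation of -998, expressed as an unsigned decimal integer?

998 in 11 bits: 01111100110
Invert: 10000011001
Add 1:  10000011010 = 1050
(Check: 2^11 - 998 = 2048 - 998 = 1050.)

1050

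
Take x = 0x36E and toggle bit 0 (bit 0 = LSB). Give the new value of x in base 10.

879

x = 01101101110
bit 0 is currently 0; toggle it via x ^ (1 << 0) = x ^ 1
→ 01101101111 = 879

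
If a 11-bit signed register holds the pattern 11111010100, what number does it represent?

pattern = 11111010100 (MSB is 1 ⇒ negative)
Invert: 00000101011, add 1 → 00000101100 = 44, so the value is -44.
(Equivalently: 2004 - 2^11 = 2004 - 2048 = -44.)

-44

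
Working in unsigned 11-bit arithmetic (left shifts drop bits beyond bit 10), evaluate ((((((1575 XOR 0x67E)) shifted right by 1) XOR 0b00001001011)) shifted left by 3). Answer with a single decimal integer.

824

1575 = 11000100111
0x67E = 11001111110
→ XOR → 00001011001 = 89
→ shifted right by 1 → 00000101100 = 44
0b00001001011 = 00001001011
→ XOR → 00001100111 = 103
→ shifted left by 3 (mod 2^11) → 01100111000 = 824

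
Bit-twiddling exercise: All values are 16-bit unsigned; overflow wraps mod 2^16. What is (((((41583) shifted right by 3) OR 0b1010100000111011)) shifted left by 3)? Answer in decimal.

58360

41583 = 1010001001101111
→ shifted right by 3 → 0001010001001101 = 5197
0b1010100000111011 = 1010100000111011
→ OR → 1011110001111111 = 48255
→ shifted left by 3 (mod 2^16) → 1110001111111000 = 58360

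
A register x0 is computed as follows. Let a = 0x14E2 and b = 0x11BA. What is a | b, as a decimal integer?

0x14E2 = 1010011100010
0x11BA = 1000110111010
 OR → 1010111111010 = 5626

5626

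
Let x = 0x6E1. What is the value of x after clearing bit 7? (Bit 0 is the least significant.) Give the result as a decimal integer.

1633

x = 0011011100001
bit 7 is currently 1; clear it via x & ~(1 << 7) = x & ~128
→ 0011001100001 = 1633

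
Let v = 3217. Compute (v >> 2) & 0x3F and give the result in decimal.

36

v = 110010010001
Shift right by 2: 1100100100
Mask low 6 bits: 100100 = 36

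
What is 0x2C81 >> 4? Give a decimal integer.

712

0x2C81 = 10110010000001
shift right by 4 → 00001011001000 = 712
(equivalently, floor(11393 / 16))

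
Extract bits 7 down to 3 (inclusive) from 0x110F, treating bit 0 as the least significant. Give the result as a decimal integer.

v = 1000100001111
Shift right by 3: 1000100001
Mask low 5 bits: 00001 = 1

1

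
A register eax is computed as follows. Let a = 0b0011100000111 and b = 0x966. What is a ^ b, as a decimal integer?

a = 011100000111
0x966 = 100101100110
XOR → 111001100001 = 3681

3681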